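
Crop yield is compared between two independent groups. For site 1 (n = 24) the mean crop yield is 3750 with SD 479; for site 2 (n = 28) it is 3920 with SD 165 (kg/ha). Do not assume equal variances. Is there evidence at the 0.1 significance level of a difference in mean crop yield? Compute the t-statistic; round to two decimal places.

Let group 1 = site 1, group 2 = site 2. H0: μ_1 = μ_2; H1: μ_1 ≠ μ_2 (Welch's two-sample t-test, two-sided).
t = (x̄_1 − x̄_2)/√(s_1²/n_1 + s_2²/n_2) = (3750 − 3920)/√(479²/24 + 165²/28) = -1.66
Welch–Satterthwaite df ≈ 27.67
Two-sided p-value ≈ 0.109
Since p ≈ 0.109 > α = 0.1, fail to reject H0; the data do not provide sufficient evidence against H0.

-1.66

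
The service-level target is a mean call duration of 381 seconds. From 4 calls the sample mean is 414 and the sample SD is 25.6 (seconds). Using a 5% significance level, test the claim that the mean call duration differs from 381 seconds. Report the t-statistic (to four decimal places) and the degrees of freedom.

H0: μ = 381; H1: μ ≠ 381 (one-sample t-test, two-sided).
t = (x̄ − μ₀)/(s/√n) = (414 − 381)/(25.6/√4) = 2.5781
df = n − 1 = 3
Two-sided p-value ≈ 0.0819
Since p ≈ 0.0819 > α = 0.05, fail to reject H0; the data do not provide sufficient evidence against H0.

t = 2.5781, df = 3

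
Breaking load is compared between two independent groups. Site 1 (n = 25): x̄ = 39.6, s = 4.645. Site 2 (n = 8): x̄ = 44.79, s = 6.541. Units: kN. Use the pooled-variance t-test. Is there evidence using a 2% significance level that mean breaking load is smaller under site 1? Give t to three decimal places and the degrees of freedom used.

t = -2.488, df = 31

Let group 1 = site 1, group 2 = site 2. H0: μ_1 = μ_2; H1: μ_1 < μ_2 (two-sample pooled-variance t-test, left-tailed).
s_p² = [(25−1)·4.645² + (8−1)·6.541²]/(25+8−2) = 26.3651
t = (39.6 − 44.79)/√[26.3651·(1/25 + 1/8)] = -2.488
df = n₁ + n₂ − 2 = 31
p-value = P(T ≤ -2.488) ≈ 0.0092
Since p ≈ 0.0092 < α = 0.02, reject H0; the evidence is statistically significant.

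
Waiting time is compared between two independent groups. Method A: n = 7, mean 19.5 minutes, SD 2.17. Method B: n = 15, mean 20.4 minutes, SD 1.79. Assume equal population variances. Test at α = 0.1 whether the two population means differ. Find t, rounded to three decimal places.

-1.028

Let group 1 = method A, group 2 = method B. H0: μ_1 = μ_2; H1: μ_1 ≠ μ_2 (two-sample pooled-variance t-test, two-sided).
s_p² = [(7−1)·2.17² + (15−1)·1.79²]/(7+15−2) = 3.65554
t = (19.5 − 20.4)/√[3.65554·(1/7 + 1/15)] = -1.028
df = n₁ + n₂ − 2 = 20
Two-sided p-value ≈ 0.316
Since p ≈ 0.316 > α = 0.1, fail to reject H0; the data do not provide sufficient evidence against H0.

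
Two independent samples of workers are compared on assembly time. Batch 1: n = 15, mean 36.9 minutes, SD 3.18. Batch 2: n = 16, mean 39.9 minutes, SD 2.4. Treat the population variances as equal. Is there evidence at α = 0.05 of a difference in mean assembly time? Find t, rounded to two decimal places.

Let group 1 = batch 1, group 2 = batch 2. H0: μ_1 = μ_2; H1: μ_1 ≠ μ_2 (two-sample pooled-variance t-test, two-sided).
s_p² = [(15−1)·3.18² + (16−1)·2.4²]/(15+16−2) = 7.86116
t = (36.9 − 39.9)/√[7.86116·(1/15 + 1/16)] = -2.98
df = n₁ + n₂ − 2 = 29
Two-sided p-value ≈ 0.0058
Since p ≈ 0.0058 < α = 0.05, reject H0; the evidence is statistically significant.

-2.98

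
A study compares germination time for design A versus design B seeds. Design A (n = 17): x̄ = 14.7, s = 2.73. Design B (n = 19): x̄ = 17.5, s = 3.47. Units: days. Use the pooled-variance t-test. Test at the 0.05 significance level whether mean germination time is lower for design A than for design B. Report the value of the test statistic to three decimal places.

-2.668

Let group 1 = design A, group 2 = design B. H0: μ_1 = μ_2; H1: μ_1 < μ_2 (two-sample pooled-variance t-test, left-tailed).
s_p² = [(17−1)·2.73² + (19−1)·3.47²]/(17+19−2) = 9.88184
t = (14.7 − 17.5)/√[9.88184·(1/17 + 1/19)] = -2.668
df = n₁ + n₂ − 2 = 34
p-value = P(T ≤ -2.668) ≈ 0.0058
Since p ≈ 0.0058 < α = 0.05, reject H0; the evidence is statistically significant.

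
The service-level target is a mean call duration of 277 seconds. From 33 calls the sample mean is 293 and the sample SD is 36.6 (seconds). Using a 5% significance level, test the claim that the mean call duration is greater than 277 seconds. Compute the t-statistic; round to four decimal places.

2.5113

H0: μ = 277; H1: μ > 277 (one-sample t-test, right-tailed).
t = (x̄ − μ₀)/(s/√n) = (293 − 277)/(36.6/√33) = 2.5113
df = n − 1 = 32
p-value = P(T ≥ 2.5113) ≈ 0.009
Since p ≈ 0.009 < α = 0.05, reject H0; the data support H1.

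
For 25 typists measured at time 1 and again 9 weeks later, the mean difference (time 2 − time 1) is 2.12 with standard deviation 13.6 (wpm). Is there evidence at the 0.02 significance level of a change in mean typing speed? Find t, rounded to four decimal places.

H0: μ_d = 0; H1: μ_d ≠ 0 (paired t-test on the differences, two-sided).
t = d̄/(s_d/√n) = 2.12/(13.6/√25) = 0.7794
df = n − 1 = 24
Two-sided p-value ≈ 0.4434
Since p ≈ 0.4434 > α = 0.02, fail to reject H0; the evidence is not statistically significant.

0.7794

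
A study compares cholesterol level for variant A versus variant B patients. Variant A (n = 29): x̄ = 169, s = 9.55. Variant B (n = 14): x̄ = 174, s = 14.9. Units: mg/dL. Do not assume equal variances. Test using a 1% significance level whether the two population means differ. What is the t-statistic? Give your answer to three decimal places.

Let group 1 = variant A, group 2 = variant B. H0: μ_1 = μ_2; H1: μ_1 ≠ μ_2 (Welch's two-sample t-test, two-sided).
t = (x̄_1 − x̄_2)/√(s_1²/n_1 + s_2²/n_2) = (169 − 174)/√(9.55²/29 + 14.9²/14) = -1.147
Welch–Satterthwaite df ≈ 18.33
Two-sided p-value ≈ 0.2661
Since p ≈ 0.2661 > α = 0.01, fail to reject H0; the data do not provide sufficient evidence against H0.

-1.147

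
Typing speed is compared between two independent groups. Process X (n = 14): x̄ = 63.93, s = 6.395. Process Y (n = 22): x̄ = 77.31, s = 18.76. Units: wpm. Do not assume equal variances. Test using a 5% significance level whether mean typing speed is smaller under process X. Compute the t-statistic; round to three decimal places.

-3.076

Let group 1 = process X, group 2 = process Y. H0: μ_1 = μ_2; H1: μ_1 < μ_2 (Welch's two-sample t-test, left-tailed).
t = (x̄_1 − x̄_2)/√(s_1²/n_1 + s_2²/n_2) = (63.93 − 77.31)/√(6.395²/14 + 18.76²/22) = -3.076
Welch–Satterthwaite df ≈ 27.87
p-value = P(T ≤ -3.076) ≈ 0.0023
Since p ≈ 0.0023 < α = 0.05, reject H0; the evidence is statistically significant.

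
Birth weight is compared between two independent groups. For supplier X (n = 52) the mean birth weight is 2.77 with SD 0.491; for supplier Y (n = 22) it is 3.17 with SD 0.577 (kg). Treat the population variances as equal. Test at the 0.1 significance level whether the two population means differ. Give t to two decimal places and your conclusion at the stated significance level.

Let group 1 = supplier X, group 2 = supplier Y. H0: μ_1 = μ_2; H1: μ_1 ≠ μ_2 (two-sample pooled-variance t-test, two-sided).
s_p² = [(52−1)·0.491² + (22−1)·0.577²]/(52+22−2) = 0.26787
t = (2.77 − 3.17)/√[0.26787·(1/52 + 1/22)] = -3.04
df = n₁ + n₂ − 2 = 72
Two-sided p-value ≈ 0.0033
Since p ≈ 0.0033 < α = 0.1, reject H0; the evidence is statistically significant.

t = -3.04; reject H0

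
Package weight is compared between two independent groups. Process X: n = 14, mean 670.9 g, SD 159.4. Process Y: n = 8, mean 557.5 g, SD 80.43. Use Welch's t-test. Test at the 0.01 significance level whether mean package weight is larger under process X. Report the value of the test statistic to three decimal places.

Let group 1 = process X, group 2 = process Y. H0: μ_1 = μ_2; H1: μ_1 > μ_2 (Welch's two-sample t-test, right-tailed).
t = (x̄_1 − x̄_2)/√(s_1²/n_1 + s_2²/n_2) = (670.9 − 557.5)/√(159.4²/14 + 80.43²/8) = 2.214
Welch–Satterthwaite df ≈ 19.85
p-value = P(T ≥ 2.214) ≈ 0.0194
Since p ≈ 0.0194 > α = 0.01, fail to reject H0; the evidence is not statistically significant.

2.214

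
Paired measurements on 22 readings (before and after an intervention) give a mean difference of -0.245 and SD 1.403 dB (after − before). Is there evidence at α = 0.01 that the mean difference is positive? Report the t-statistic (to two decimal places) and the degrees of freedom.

t = -0.82, df = 21

H0: μ_d = 0; H1: μ_d > 0 (paired t-test on the differences, right-tailed).
t = d̄/(s_d/√n) = -0.245/(1.403/√22) = -0.82
df = n − 1 = 21
p-value = P(T ≥ -0.82) ≈ 0.789
Since p ≈ 0.789 > α = 0.01, fail to reject H0; the evidence is not statistically significant.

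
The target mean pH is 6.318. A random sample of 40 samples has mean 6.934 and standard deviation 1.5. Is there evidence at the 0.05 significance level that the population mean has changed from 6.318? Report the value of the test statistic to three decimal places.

H0: μ = 6.318; H1: μ ≠ 6.318 (one-sample t-test, two-sided).
t = (x̄ − μ₀)/(s/√n) = (6.934 − 6.318)/(1.5/√40) = 2.597
df = n − 1 = 39
Two-sided p-value ≈ 0.013
Since p ≈ 0.013 < α = 0.05, reject H0; the evidence is statistically significant.

2.597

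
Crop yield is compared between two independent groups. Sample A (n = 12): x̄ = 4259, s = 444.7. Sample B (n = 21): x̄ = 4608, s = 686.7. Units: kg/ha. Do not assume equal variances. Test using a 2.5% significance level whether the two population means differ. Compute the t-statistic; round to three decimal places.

Let group 1 = sample A, group 2 = sample B. H0: μ_1 = μ_2; H1: μ_1 ≠ μ_2 (Welch's two-sample t-test, two-sided).
t = (x̄_1 − x̄_2)/√(s_1²/n_1 + s_2²/n_2) = (4259 − 4608)/√(444.7²/12 + 686.7²/21) = -1.769
Welch–Satterthwaite df ≈ 30.38
Two-sided p-value ≈ 0.087
Since p ≈ 0.087 > α = 0.025, fail to reject H0; the data do not provide sufficient evidence against H0.

-1.769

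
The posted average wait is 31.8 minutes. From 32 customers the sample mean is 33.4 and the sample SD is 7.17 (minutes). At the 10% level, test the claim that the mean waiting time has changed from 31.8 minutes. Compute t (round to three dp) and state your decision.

H0: μ = 31.8; H1: μ ≠ 31.8 (one-sample t-test, two-sided).
t = (x̄ − μ₀)/(s/√n) = (33.4 − 31.8)/(7.17/√32) = 1.262
df = n − 1 = 31
Two-sided p-value ≈ 0.216
Since p ≈ 0.216 > α = 0.1, fail to reject H0; the data do not provide sufficient evidence against H0.

t = 1.262; fail to reject H0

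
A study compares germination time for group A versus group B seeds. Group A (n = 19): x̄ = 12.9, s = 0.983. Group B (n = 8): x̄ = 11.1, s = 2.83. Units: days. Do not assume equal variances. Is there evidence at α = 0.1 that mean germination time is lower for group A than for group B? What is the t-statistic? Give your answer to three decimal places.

1.755

Let group 1 = group A, group 2 = group B. H0: μ_1 = μ_2; H1: μ_1 < μ_2 (Welch's two-sample t-test, left-tailed).
t = (x̄_1 − x̄_2)/√(s_1²/n_1 + s_2²/n_2) = (12.9 − 11.1)/√(0.983²/19 + 2.83²/8) = 1.755
Welch–Satterthwaite df ≈ 7.72
p-value = P(T ≤ 1.755) ≈ 0.9407
Since p ≈ 0.9407 > α = 0.1, fail to reject H0; the data do not provide sufficient evidence against H0.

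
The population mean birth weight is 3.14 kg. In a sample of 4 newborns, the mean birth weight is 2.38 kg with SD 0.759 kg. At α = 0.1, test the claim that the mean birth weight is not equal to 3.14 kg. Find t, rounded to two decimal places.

H0: μ = 3.14; H1: μ ≠ 3.14 (one-sample t-test, two-sided).
t = (x̄ − μ₀)/(s/√n) = (2.38 − 3.14)/(0.759/√4) = -2.00
df = n − 1 = 3
Two-sided p-value ≈ 0.1390
Since p ≈ 0.1390 > α = 0.1, fail to reject H0; the data do not provide sufficient evidence against H0.

-2.00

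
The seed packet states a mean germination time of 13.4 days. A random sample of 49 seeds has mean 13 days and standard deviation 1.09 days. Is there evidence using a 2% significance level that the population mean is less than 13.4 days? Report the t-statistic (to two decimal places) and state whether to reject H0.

H0: μ = 13.4; H1: μ < 13.4 (one-sample t-test, left-tailed).
t = (x̄ − μ₀)/(s/√n) = (13 − 13.4)/(1.09/√49) = -2.57
df = n − 1 = 48
p-value = P(T ≤ -2.57) ≈ 0.007
Since p ≈ 0.007 < α = 0.02, reject H0; the evidence is statistically significant.

t = -2.57; reject H0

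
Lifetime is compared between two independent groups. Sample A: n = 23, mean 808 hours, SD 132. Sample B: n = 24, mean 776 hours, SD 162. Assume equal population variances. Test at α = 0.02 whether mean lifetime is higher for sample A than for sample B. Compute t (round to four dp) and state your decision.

t = 0.7405; fail to reject H0

Let group 1 = sample A, group 2 = sample B. H0: μ_1 = μ_2; H1: μ_1 > μ_2 (two-sample pooled-variance t-test, right-tailed).
s_p² = [(23−1)·132² + (24−1)·162²]/(23+24−2) = 21932
t = (808 − 776)/√[21932·(1/23 + 1/24)] = 0.7405
df = n₁ + n₂ − 2 = 45
p-value = P(T ≥ 0.7405) ≈ 0.231
Since p ≈ 0.231 > α = 0.02, fail to reject H0; the evidence is not statistically significant.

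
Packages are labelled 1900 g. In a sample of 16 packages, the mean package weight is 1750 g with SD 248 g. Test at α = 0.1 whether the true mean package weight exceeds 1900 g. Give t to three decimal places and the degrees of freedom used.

H0: μ = 1900; H1: μ > 1900 (one-sample t-test, right-tailed).
t = (x̄ − μ₀)/(s/√n) = (1750 − 1900)/(248/√16) = -2.419
df = n − 1 = 15
p-value = P(T ≥ -2.419) ≈ 0.9856
Since p ≈ 0.9856 > α = 0.1, fail to reject H0; the evidence is not statistically significant.

t = -2.419, df = 15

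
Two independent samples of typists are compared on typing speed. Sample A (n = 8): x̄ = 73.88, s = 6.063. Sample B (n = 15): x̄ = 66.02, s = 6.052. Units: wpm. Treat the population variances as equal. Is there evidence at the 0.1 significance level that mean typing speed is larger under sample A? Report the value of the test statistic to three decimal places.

2.965

Let group 1 = sample A, group 2 = sample B. H0: μ_1 = μ_2; H1: μ_1 > μ_2 (two-sample pooled-variance t-test, right-tailed).
s_p² = [(8−1)·6.063² + (15−1)·6.052²]/(8+15−2) = 36.6711
t = (73.88 − 66.02)/√[36.6711·(1/8 + 1/15)] = 2.965
df = n₁ + n₂ − 2 = 21
p-value = P(T ≥ 2.965) ≈ 0.004
Since p ≈ 0.004 < α = 0.1, reject H0; the evidence is statistically significant.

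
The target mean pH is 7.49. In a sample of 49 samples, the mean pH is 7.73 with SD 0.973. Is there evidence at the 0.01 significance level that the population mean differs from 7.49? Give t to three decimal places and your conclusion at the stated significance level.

H0: μ = 7.49; H1: μ ≠ 7.49 (one-sample t-test, two-sided).
t = (x̄ − μ₀)/(s/√n) = (7.73 − 7.49)/(0.973/√49) = 1.727
df = n − 1 = 48
Two-sided p-value ≈ 0.091
Since p ≈ 0.091 > α = 0.01, fail to reject H0; the data do not provide sufficient evidence against H0.

t = 1.727; fail to reject H0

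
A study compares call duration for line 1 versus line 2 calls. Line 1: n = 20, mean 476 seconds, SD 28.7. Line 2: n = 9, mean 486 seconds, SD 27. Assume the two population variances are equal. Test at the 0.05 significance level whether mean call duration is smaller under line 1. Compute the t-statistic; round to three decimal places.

-0.883

Let group 1 = line 1, group 2 = line 2. H0: μ_1 = μ_2; H1: μ_1 < μ_2 (two-sample pooled-variance t-test, left-tailed).
s_p² = [(20−1)·28.7² + (9−1)·27²]/(20+9−2) = 795.634
t = (476 − 486)/√[795.634·(1/20 + 1/9)] = -0.883
df = n₁ + n₂ − 2 = 27
p-value = P(T ≤ -0.883) ≈ 0.1925
Since p ≈ 0.1925 > α = 0.05, fail to reject H0; the data do not provide sufficient evidence against H0.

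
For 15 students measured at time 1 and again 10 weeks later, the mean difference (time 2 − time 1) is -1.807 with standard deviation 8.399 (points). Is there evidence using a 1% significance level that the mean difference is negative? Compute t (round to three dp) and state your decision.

H0: μ_d = 0; H1: μ_d < 0 (paired t-test on the differences, left-tailed).
t = d̄/(s_d/√n) = -1.807/(8.399/√15) = -0.833
df = n − 1 = 14
p-value = P(T ≤ -0.833) ≈ 0.209
Since p ≈ 0.209 > α = 0.01, fail to reject H0; the evidence is not statistically significant.

t = -0.833; fail to reject H0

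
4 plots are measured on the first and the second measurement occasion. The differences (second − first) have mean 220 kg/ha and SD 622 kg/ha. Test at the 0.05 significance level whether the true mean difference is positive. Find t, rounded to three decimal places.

0.707

H0: μ_d = 0; H1: μ_d > 0 (paired t-test on the differences, right-tailed).
t = d̄/(s_d/√n) = 220/(622/√4) = 0.707
df = n − 1 = 3
p-value = P(T ≥ 0.707) ≈ 0.265
Since p ≈ 0.265 > α = 0.05, fail to reject H0; the evidence is not statistically significant.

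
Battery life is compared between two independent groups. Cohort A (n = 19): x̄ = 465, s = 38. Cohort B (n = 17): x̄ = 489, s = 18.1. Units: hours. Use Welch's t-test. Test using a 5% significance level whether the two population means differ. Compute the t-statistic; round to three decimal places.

-2.459

Let group 1 = cohort A, group 2 = cohort B. H0: μ_1 = μ_2; H1: μ_1 ≠ μ_2 (Welch's two-sample t-test, two-sided).
t = (x̄_1 − x̄_2)/√(s_1²/n_1 + s_2²/n_2) = (465 − 489)/√(38²/19 + 18.1²/17) = -2.459
Welch–Satterthwaite df ≈ 26.38
Two-sided p-value ≈ 0.021
Since p ≈ 0.021 < α = 0.05, reject H0; the data support H1.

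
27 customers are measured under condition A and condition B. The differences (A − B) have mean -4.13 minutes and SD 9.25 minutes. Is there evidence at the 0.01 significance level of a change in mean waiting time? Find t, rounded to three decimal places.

H0: μ_d = 0; H1: μ_d ≠ 0 (paired t-test on the differences, two-sided).
t = d̄/(s_d/√n) = -4.13/(9.25/√27) = -2.320
df = n − 1 = 26
Two-sided p-value ≈ 0.0285
Since p ≈ 0.0285 > α = 0.01, fail to reject H0; the evidence is not statistically significant.

-2.320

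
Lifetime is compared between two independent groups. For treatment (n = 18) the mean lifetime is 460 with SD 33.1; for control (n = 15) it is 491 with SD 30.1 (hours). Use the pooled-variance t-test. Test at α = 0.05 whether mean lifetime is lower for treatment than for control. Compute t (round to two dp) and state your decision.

Let group 1 = treatment, group 2 = control. H0: μ_1 = μ_2; H1: μ_1 < μ_2 (two-sample pooled-variance t-test, left-tailed).
s_p² = [(18−1)·33.1² + (15−1)·30.1²]/(18+15−2) = 1009.98
t = (460 − 491)/√[1009.98·(1/18 + 1/15)] = -2.79
df = n₁ + n₂ − 2 = 31
p-value = P(T ≤ -2.79) ≈ 0.004
Since p ≈ 0.004 < α = 0.05, reject H0; the evidence is statistically significant.

t = -2.79; reject H0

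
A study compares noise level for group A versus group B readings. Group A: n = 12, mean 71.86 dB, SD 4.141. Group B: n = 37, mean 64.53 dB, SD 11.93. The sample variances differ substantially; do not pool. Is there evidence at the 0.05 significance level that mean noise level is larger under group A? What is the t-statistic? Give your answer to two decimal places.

Let group 1 = group A, group 2 = group B. H0: μ_1 = μ_2; H1: μ_1 > μ_2 (Welch's two-sample t-test, right-tailed).
t = (x̄_1 − x̄_2)/√(s_1²/n_1 + s_2²/n_2) = (71.86 − 64.53)/√(4.141²/12 + 11.93²/37) = 3.19
Welch–Satterthwaite df ≈ 46.65
p-value = P(T ≥ 3.19) ≈ 0.0013
Since p ≈ 0.0013 < α = 0.05, reject H0; the data support H1.

3.19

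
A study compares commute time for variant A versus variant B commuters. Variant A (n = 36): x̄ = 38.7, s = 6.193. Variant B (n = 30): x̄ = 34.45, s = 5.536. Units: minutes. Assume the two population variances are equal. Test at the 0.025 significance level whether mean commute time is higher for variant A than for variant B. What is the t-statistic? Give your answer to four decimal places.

2.9118

Let group 1 = variant A, group 2 = variant B. H0: μ_1 = μ_2; H1: μ_1 > μ_2 (two-sample pooled-variance t-test, right-tailed).
s_p² = [(36−1)·6.193² + (30−1)·5.536²]/(36+30−2) = 34.8615
t = (38.7 − 34.45)/√[34.8615·(1/36 + 1/30)] = 2.9118
df = n₁ + n₂ − 2 = 64
p-value = P(T ≥ 2.9118) ≈ 0.002
Since p ≈ 0.002 < α = 0.025, reject H0; the evidence is statistically significant.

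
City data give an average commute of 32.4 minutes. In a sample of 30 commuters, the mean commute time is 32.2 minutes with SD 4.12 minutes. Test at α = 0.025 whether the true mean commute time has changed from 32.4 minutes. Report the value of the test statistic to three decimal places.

-0.266

H0: μ = 32.4; H1: μ ≠ 32.4 (one-sample t-test, two-sided).
t = (x̄ − μ₀)/(s/√n) = (32.2 − 32.4)/(4.12/√30) = -0.266
df = n − 1 = 29
Two-sided p-value ≈ 0.7922
Since p ≈ 0.7922 > α = 0.025, fail to reject H0; the data do not provide sufficient evidence against H0.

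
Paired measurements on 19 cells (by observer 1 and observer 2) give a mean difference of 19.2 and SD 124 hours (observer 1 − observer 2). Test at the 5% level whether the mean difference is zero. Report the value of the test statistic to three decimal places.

H0: μ_d = 0; H1: μ_d ≠ 0 (paired t-test on the differences, two-sided).
t = d̄/(s_d/√n) = 19.2/(124/√19) = 0.675
df = n − 1 = 18
Two-sided p-value ≈ 0.508
Since p ≈ 0.508 > α = 0.05, fail to reject H0; the data do not provide sufficient evidence against H0.

0.675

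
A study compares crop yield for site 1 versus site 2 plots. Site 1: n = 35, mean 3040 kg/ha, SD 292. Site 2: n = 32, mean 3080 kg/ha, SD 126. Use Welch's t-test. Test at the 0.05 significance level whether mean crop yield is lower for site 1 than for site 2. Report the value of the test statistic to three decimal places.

Let group 1 = site 1, group 2 = site 2. H0: μ_1 = μ_2; H1: μ_1 < μ_2 (Welch's two-sample t-test, left-tailed).
t = (x̄_1 − x̄_2)/√(s_1²/n_1 + s_2²/n_2) = (3040 − 3080)/√(292²/35 + 126²/32) = -0.739
Welch–Satterthwaite df ≈ 47.12
p-value = P(T ≤ -0.739) ≈ 0.232
Since p ≈ 0.232 > α = 0.05, fail to reject H0; the evidence is not statistically significant.

-0.739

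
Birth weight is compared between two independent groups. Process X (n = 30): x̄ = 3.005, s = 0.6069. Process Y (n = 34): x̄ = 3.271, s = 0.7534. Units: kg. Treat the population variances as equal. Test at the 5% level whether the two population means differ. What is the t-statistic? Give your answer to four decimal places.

-1.5418

Let group 1 = process X, group 2 = process Y. H0: μ_1 = μ_2; H1: μ_1 ≠ μ_2 (two-sample pooled-variance t-test, two-sided).
s_p² = [(30−1)·0.6069² + (34−1)·0.7534²]/(30+34−2) = 0.474398
t = (3.005 − 3.271)/√[0.474398·(1/30 + 1/34)] = -1.5418
df = n₁ + n₂ − 2 = 62
Two-sided p-value ≈ 0.128
Since p ≈ 0.128 > α = 0.05, fail to reject H0; the data do not provide sufficient evidence against H0.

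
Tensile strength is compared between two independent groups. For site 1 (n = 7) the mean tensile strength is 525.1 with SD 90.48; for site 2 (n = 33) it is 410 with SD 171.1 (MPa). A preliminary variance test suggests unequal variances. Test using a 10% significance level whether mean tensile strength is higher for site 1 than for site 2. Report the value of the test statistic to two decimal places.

2.54

Let group 1 = site 1, group 2 = site 2. H0: μ_1 = μ_2; H1: μ_1 > μ_2 (Welch's two-sample t-test, right-tailed).
t = (x̄_1 − x̄_2)/√(s_1²/n_1 + s_2²/n_2) = (525.1 − 410)/√(90.48²/7 + 171.1²/33) = 2.54
Welch–Satterthwaite df ≈ 16.75
p-value = P(T ≥ 2.54) ≈ 0.011
Since p ≈ 0.011 < α = 0.1, reject H0; the evidence is statistically significant.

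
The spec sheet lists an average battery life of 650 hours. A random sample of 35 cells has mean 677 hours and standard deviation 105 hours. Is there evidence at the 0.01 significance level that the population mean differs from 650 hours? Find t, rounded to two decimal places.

1.52

H0: μ = 650; H1: μ ≠ 650 (one-sample t-test, two-sided).
t = (x̄ − μ₀)/(s/√n) = (677 − 650)/(105/√35) = 1.52
df = n − 1 = 34
Two-sided p-value ≈ 0.1374
Since p ≈ 0.1374 > α = 0.01, fail to reject H0; the data do not provide sufficient evidence against H0.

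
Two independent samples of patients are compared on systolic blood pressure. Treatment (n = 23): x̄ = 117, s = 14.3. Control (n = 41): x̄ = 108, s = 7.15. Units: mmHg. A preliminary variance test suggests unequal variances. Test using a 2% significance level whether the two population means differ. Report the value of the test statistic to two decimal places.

2.83

Let group 1 = treatment, group 2 = control. H0: μ_1 = μ_2; H1: μ_1 ≠ μ_2 (Welch's two-sample t-test, two-sided).
t = (x̄_1 − x̄_2)/√(s_1²/n_1 + s_2²/n_2) = (117 − 108)/√(14.3²/23 + 7.15²/41) = 2.83
Welch–Satterthwaite df ≈ 28.30
Two-sided p-value ≈ 0.009
Since p ≈ 0.009 < α = 0.02, reject H0; the data support H1.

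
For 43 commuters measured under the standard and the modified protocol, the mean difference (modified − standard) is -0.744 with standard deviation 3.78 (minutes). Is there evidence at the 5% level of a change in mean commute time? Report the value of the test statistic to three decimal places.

H0: μ_d = 0; H1: μ_d ≠ 0 (paired t-test on the differences, two-sided).
t = d̄/(s_d/√n) = -0.744/(3.78/√43) = -1.291
df = n − 1 = 42
Two-sided p-value ≈ 0.2039
Since p ≈ 0.2039 > α = 0.05, fail to reject H0; the evidence is not statistically significant.

-1.291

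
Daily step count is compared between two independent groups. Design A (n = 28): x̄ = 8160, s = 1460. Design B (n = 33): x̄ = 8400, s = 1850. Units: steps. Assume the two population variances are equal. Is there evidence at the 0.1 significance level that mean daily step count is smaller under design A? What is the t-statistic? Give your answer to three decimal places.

-0.555

Let group 1 = design A, group 2 = design B. H0: μ_1 = μ_2; H1: μ_1 < μ_2 (two-sample pooled-variance t-test, left-tailed).
s_p² = [(28−1)·1460² + (33−1)·1850²]/(28+33−2) = 2831750
t = (8160 − 8400)/√[2831750·(1/28 + 1/33)] = -0.555
df = n₁ + n₂ − 2 = 59
p-value = P(T ≤ -0.555) ≈ 0.290
Since p ≈ 0.290 > α = 0.1, fail to reject H0; the data do not provide sufficient evidence against H0.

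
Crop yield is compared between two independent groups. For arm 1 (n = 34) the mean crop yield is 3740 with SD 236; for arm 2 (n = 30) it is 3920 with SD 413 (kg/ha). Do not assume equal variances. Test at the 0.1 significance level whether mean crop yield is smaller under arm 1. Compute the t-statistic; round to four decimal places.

-2.1033

Let group 1 = arm 1, group 2 = arm 2. H0: μ_1 = μ_2; H1: μ_1 < μ_2 (Welch's two-sample t-test, left-tailed).
t = (x̄_1 − x̄_2)/√(s_1²/n_1 + s_2²/n_2) = (3740 − 3920)/√(236²/34 + 413²/30) = -2.1033
Welch–Satterthwaite df ≈ 44.85
p-value = P(T ≤ -2.1033) ≈ 0.021
Since p ≈ 0.021 < α = 0.1, reject H0; the evidence is statistically significant.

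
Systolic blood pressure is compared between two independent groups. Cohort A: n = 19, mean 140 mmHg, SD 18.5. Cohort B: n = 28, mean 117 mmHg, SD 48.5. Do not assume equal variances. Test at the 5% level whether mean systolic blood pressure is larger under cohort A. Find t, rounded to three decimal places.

2.277

Let group 1 = cohort A, group 2 = cohort B. H0: μ_1 = μ_2; H1: μ_1 > μ_2 (Welch's two-sample t-test, right-tailed).
t = (x̄_1 − x̄_2)/√(s_1²/n_1 + s_2²/n_2) = (140 − 117)/√(18.5²/19 + 48.5²/28) = 2.277
Welch–Satterthwaite df ≈ 37.25
p-value = P(T ≥ 2.277) ≈ 0.014
Since p ≈ 0.014 < α = 0.05, reject H0; the evidence is statistically significant.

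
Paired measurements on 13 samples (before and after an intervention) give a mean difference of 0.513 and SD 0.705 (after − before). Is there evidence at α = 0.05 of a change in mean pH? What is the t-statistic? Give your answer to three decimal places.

H0: μ_d = 0; H1: μ_d ≠ 0 (paired t-test on the differences, two-sided).
t = d̄/(s_d/√n) = 0.513/(0.705/√13) = 2.624
df = n − 1 = 12
Two-sided p-value ≈ 0.0222
Since p ≈ 0.0222 < α = 0.05, reject H0; the data support H1.

2.624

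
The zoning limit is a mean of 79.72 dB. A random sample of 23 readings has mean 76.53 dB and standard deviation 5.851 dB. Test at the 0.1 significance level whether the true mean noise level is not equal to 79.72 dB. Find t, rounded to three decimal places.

H0: μ = 79.72; H1: μ ≠ 79.72 (one-sample t-test, two-sided).
t = (x̄ − μ₀)/(s/√n) = (76.53 − 79.72)/(5.851/√23) = -2.615
df = n − 1 = 22
Two-sided p-value ≈ 0.0158
Since p ≈ 0.0158 < α = 0.1, reject H0; the evidence is statistically significant.

-2.615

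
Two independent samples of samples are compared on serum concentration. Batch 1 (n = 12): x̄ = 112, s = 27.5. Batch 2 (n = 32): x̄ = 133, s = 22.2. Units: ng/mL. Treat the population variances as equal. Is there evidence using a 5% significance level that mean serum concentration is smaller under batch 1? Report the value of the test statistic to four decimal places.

-2.6173

Let group 1 = batch 1, group 2 = batch 2. H0: μ_1 = μ_2; H1: μ_1 < μ_2 (two-sample pooled-variance t-test, left-tailed).
s_p² = [(12−1)·27.5² + (32−1)·22.2²]/(12+32−2) = 561.828
t = (112 − 133)/√[561.828·(1/12 + 1/32)] = -2.6173
df = n₁ + n₂ − 2 = 42
p-value = P(T ≤ -2.6173) ≈ 0.006
Since p ≈ 0.006 < α = 0.05, reject H0; the evidence is statistically significant.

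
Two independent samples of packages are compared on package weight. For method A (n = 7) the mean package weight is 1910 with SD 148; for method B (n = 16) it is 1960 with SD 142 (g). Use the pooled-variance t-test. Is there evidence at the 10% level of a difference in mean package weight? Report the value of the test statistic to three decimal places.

-0.768

Let group 1 = method A, group 2 = method B. H0: μ_1 = μ_2; H1: μ_1 ≠ μ_2 (two-sample pooled-variance t-test, two-sided).
s_p² = [(7−1)·148² + (16−1)·142²]/(7+16−2) = 20661.1
t = (1910 − 1960)/√[20661.1·(1/7 + 1/16)] = -0.768
df = n₁ + n₂ − 2 = 21
Two-sided p-value ≈ 0.451
Since p ≈ 0.451 > α = 0.1, fail to reject H0; the data do not provide sufficient evidence against H0.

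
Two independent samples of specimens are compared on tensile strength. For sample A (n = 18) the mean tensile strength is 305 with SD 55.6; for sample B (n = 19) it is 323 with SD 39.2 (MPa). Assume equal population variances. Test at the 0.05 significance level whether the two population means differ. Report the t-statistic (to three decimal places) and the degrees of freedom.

t = -1.143, df = 35

Let group 1 = sample A, group 2 = sample B. H0: μ_1 = μ_2; H1: μ_1 ≠ μ_2 (two-sample pooled-variance t-test, two-sided).
s_p² = [(18−1)·55.6² + (19−1)·39.2²]/(18+19−2) = 2291.79
t = (305 − 323)/√[2291.79·(1/18 + 1/19)] = -1.143
df = n₁ + n₂ − 2 = 35
Two-sided p-value ≈ 0.261
Since p ≈ 0.261 > α = 0.05, fail to reject H0; the data do not provide sufficient evidence against H0.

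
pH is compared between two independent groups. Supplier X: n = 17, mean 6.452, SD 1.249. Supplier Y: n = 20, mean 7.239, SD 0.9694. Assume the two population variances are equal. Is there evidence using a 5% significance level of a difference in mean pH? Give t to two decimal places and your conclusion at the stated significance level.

Let group 1 = supplier X, group 2 = supplier Y. H0: μ_1 = μ_2; H1: μ_1 ≠ μ_2 (two-sample pooled-variance t-test, two-sided).
s_p² = [(17−1)·1.249² + (20−1)·0.9694²]/(17+20−2) = 1.22329
t = (6.452 − 7.239)/√[1.22329·(1/17 + 1/20)] = -2.16
df = n₁ + n₂ − 2 = 35
Two-sided p-value ≈ 0.0380
Since p ≈ 0.0380 < α = 0.05, reject H0; the evidence is statistically significant.

t = -2.16; reject H0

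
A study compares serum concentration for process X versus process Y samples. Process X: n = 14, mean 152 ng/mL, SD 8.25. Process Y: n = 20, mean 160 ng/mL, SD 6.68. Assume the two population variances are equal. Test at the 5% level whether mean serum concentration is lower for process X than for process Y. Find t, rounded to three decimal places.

Let group 1 = process X, group 2 = process Y. H0: μ_1 = μ_2; H1: μ_1 < μ_2 (two-sample pooled-variance t-test, left-tailed).
s_p² = [(14−1)·8.25² + (20−1)·6.68²]/(14+20−2) = 54.1449
t = (152 − 160)/√[54.1449·(1/14 + 1/20)] = -3.120
df = n₁ + n₂ − 2 = 32
p-value = P(T ≤ -3.120) ≈ 0.002
Since p ≈ 0.002 < α = 0.05, reject H0; the evidence is statistically significant.

-3.120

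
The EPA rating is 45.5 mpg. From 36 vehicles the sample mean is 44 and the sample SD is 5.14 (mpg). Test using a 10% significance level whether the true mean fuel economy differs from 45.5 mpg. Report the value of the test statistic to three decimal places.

H0: μ = 45.5; H1: μ ≠ 45.5 (one-sample t-test, two-sided).
t = (x̄ − μ₀)/(s/√n) = (44 − 45.5)/(5.14/√36) = -1.751
df = n − 1 = 35
Two-sided p-value ≈ 0.0887
Since p ≈ 0.0887 < α = 0.1, reject H0; the evidence is statistically significant.

-1.751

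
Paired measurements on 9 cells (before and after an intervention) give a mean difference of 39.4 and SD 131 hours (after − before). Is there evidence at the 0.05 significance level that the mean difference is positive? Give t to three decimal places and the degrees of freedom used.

H0: μ_d = 0; H1: μ_d > 0 (paired t-test on the differences, right-tailed).
t = d̄/(s_d/√n) = 39.4/(131/√9) = 0.902
df = n − 1 = 8
p-value = P(T ≥ 0.902) ≈ 0.197
Since p ≈ 0.197 > α = 0.05, fail to reject H0; the data do not provide sufficient evidence against H0.

t = 0.902, df = 8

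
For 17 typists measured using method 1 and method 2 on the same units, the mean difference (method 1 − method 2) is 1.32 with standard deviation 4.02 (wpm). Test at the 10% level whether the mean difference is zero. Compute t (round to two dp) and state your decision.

t = 1.35; fail to reject H0

H0: μ_d = 0; H1: μ_d ≠ 0 (paired t-test on the differences, two-sided).
t = d̄/(s_d/√n) = 1.32/(4.02/√17) = 1.35
df = n − 1 = 16
Two-sided p-value ≈ 0.1946
Since p ≈ 0.1946 > α = 0.1, fail to reject H0; the data do not provide sufficient evidence against H0.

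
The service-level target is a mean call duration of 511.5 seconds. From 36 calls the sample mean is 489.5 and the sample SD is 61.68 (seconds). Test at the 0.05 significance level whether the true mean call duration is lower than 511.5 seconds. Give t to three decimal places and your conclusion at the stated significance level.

t = -2.140; reject H0

H0: μ = 511.5; H1: μ < 511.5 (one-sample t-test, left-tailed).
t = (x̄ − μ₀)/(s/√n) = (489.5 − 511.5)/(61.68/√36) = -2.140
df = n − 1 = 35
p-value = P(T ≤ -2.140) ≈ 0.020
Since p ≈ 0.020 < α = 0.05, reject H0; the evidence is statistically significant.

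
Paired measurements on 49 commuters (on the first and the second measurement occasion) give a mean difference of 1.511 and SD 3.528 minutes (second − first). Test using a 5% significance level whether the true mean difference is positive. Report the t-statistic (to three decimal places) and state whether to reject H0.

H0: μ_d = 0; H1: μ_d > 0 (paired t-test on the differences, right-tailed).
t = d̄/(s_d/√n) = 1.511/(3.528/√49) = 2.998
df = n − 1 = 48
p-value = P(T ≥ 2.998) ≈ 0.002
Since p ≈ 0.002 < α = 0.05, reject H0; the evidence is statistically significant.

t = 2.998; reject H0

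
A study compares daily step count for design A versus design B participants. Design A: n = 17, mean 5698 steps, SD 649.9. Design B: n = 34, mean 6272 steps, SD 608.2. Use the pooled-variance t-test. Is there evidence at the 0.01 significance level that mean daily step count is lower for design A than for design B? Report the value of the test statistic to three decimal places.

Let group 1 = design A, group 2 = design B. H0: μ_1 = μ_2; H1: μ_1 < μ_2 (two-sample pooled-variance t-test, left-tailed).
s_p² = [(17−1)·649.9² + (34−1)·608.2²]/(17+34−2) = 387038
t = (5698 − 6272)/√[387038·(1/17 + 1/34)] = -3.106
df = n₁ + n₂ − 2 = 49
p-value = P(T ≤ -3.106) ≈ 0.0016
Since p ≈ 0.0016 < α = 0.01, reject H0; the evidence is statistically significant.

-3.106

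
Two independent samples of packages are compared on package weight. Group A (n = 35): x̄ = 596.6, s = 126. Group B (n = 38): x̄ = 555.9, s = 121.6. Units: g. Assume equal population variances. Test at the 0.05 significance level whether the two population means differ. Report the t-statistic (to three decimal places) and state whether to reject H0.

t = 1.404; fail to reject H0

Let group 1 = group A, group 2 = group B. H0: μ_1 = μ_2; H1: μ_1 ≠ μ_2 (two-sample pooled-variance t-test, two-sided).
s_p² = [(35−1)·126² + (38−1)·121.6²]/(35+38−2) = 15308.3
t = (596.6 − 555.9)/√[15308.3·(1/35 + 1/38)] = 1.404
df = n₁ + n₂ − 2 = 71
Two-sided p-value ≈ 0.1647
Since p ≈ 0.1647 > α = 0.05, fail to reject H0; the evidence is not statistically significant.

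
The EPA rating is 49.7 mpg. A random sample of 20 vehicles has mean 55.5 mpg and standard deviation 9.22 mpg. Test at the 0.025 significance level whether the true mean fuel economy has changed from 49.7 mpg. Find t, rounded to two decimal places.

H0: μ = 49.7; H1: μ ≠ 49.7 (one-sample t-test, two-sided).
t = (x̄ − μ₀)/(s/√n) = (55.5 − 49.7)/(9.22/√20) = 2.81
df = n − 1 = 19
Two-sided p-value ≈ 0.0111
Since p ≈ 0.0111 < α = 0.025, reject H0; the data support H1.

2.81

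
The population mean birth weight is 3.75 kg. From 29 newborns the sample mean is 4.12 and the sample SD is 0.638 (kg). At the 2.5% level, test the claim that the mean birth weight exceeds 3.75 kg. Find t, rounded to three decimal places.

3.123

H0: μ = 3.75; H1: μ > 3.75 (one-sample t-test, right-tailed).
t = (x̄ − μ₀)/(s/√n) = (4.12 − 3.75)/(0.638/√29) = 3.123
df = n − 1 = 28
p-value = P(T ≥ 3.123) ≈ 0.0021
Since p ≈ 0.0021 < α = 0.025, reject H0; the data support H1.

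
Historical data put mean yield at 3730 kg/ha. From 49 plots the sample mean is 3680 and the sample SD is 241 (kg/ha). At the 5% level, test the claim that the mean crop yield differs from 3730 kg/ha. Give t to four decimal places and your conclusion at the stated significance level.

H0: μ = 3730; H1: μ ≠ 3730 (one-sample t-test, two-sided).
t = (x̄ − μ₀)/(s/√n) = (3680 − 3730)/(241/√49) = -1.4523
df = n − 1 = 48
Two-sided p-value ≈ 0.1529
Since p ≈ 0.1529 > α = 0.05, fail to reject H0; the evidence is not statistically significant.

t = -1.4523; fail to reject H0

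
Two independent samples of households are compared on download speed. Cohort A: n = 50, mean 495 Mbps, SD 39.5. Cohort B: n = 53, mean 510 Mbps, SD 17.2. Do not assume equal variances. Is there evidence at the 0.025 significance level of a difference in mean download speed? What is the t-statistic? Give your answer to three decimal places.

-2.473

Let group 1 = cohort A, group 2 = cohort B. H0: μ_1 = μ_2; H1: μ_1 ≠ μ_2 (Welch's two-sample t-test, two-sided).
t = (x̄_1 − x̄_2)/√(s_1²/n_1 + s_2²/n_2) = (495 − 510)/√(39.5²/50 + 17.2²/53) = -2.473
Welch–Satterthwaite df ≈ 66.10
Two-sided p-value ≈ 0.0160
Since p ≈ 0.0160 < α = 0.025, reject H0; the evidence is statistically significant.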